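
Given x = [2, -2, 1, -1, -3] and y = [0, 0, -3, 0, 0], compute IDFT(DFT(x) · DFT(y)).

(x ⊛ y)[n] = Σ(m=0 to 4) x[m] · y[(n-m) mod 5]

Computing each output sample:
(x ⊛ y)[0] = 3
(x ⊛ y)[1] = 9
(x ⊛ y)[2] = -6
(x ⊛ y)[3] = 6
(x ⊛ y)[4] = -3

x ⊛ y = [3, 9, -6, 6, -3]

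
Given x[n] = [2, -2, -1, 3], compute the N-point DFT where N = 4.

X[k] = Σ(n=0 to 3) x[n] · ω_4^(nk)
where ω_4 = e^(-2πi/4)

Computing each X[k]:
X[0] = 2
X[1] = 3+5i
X[2] = 0
X[3] = 3-5i

X = [2, 3+5i, 0, 3-5i]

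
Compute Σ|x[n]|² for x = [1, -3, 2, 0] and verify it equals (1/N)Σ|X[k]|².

Time domain:
Σ|x[n]|² = |1|² + |-3|² + |2|² + |0|² = 14.0000

Frequency domain:
(1/4)Σ|X[k]|² = (1/4)(|0|² + |-1+3i|² + |6|² + |-1-3i|²) = (1/4)·56.0000 = 14.0000

Both sides agree, confirming Parseval's theorem.

Σ|x[n]|² = (1/N)Σ|X[k]|² = 14.0000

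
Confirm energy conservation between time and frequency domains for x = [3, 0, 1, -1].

Time domain:
Σ|x[n]|² = |3|² + |0|² + |1|² + |-1|² = 11.0000

Frequency domain:
(1/4)Σ|X[k]|² = (1/4)(|3|² + |2-1i|² + |5|² + |2+1i|²) = (1/4)·44.0000 = 11.0000

Both sides agree, confirming Parseval's theorem.

Σ|x[n]|² = (1/N)Σ|X[k]|² = 11.0000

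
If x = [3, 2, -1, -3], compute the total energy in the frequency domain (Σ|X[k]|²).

Parseval: Σ|x[n]|² = (1/N)Σ|X[k]|², so Σ|X[k]|² = N·Σ|x[n]|² = 4·23.0000

Σ|X[k]|² = N·Σ|x[n]|² = 4·23.0000 = 92.0000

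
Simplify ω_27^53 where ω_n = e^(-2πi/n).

Since ω_27^27 = 1, powers reduce modulo 27.
53 mod 27 = 26
So ω_27^53 = ω_27^26 = e^(-2πi·26/27)

ω_27^53 = ω_27^26 = 0.9730+0.2306i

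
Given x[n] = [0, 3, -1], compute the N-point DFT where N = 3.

X[k] = Σ(n=0 to 2) x[n] · ω_3^(nk)
where ω_3 = e^(-2πi/3)

Computing each X[k]:
X[0] = 2
X[1] = -1.0000-3.4641i
X[2] = -1.0000+3.4641i

X = [2, -1.0000-3.4641i, -1.0000+3.4641i]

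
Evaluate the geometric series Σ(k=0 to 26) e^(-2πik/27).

Sum of all nth roots of unity equals 0 for n > 1 (geometric series with r ≠ 1).

0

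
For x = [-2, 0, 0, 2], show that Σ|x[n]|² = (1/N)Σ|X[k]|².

Time domain:
Σ|x[n]|² = |-2|² + |0|² + |0|² + |2|² = 8.0000

Frequency domain:
(1/4)Σ|X[k]|² = (1/4)(|0|² + |-2+2i|² + |-4|² + |-2-2i|²) = (1/4)·32.0000 = 8.0000

Both sides agree, confirming Parseval's theorem.

Σ|x[n]|² = (1/N)Σ|X[k]|² = 8.0000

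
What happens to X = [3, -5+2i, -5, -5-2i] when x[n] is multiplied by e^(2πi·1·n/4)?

Modulation property: DFT(ω_4^(-1n)·x[n]) = X[(k-1) mod 4], so circularly shift X by 1 positions.

X[k-1] = [-5-2i, 3, -5+2i, -5]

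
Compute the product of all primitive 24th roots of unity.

The primitive 24th roots of unity are ω_24^k for k coprime to 24: k ∈ {1, 5, 7, 11, 13, 17, 19, 23}
Their product equals the constant term of the cyclotomic polynomial Φ_24(x) up to sign.
For n ≥ 3, the product of all primitive nth roots of unity is 1. (For n=1 it is 1; for n=2 it is -1.)

1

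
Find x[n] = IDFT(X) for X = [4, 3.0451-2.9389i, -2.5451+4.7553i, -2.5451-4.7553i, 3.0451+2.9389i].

x[n] = (1/5) Σ(k=0 to 4) X[k] · e^(2πikn/5)

Computing each x[n]:
x[0] = 1
x[1] = 2
x[2] = 2
x[3] = -3
x[4] = 2

x = [1, 2, 2, -3, 2]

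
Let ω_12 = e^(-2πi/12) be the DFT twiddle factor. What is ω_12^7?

ω_12^7 = e^(-2πi·7/12)
= cos(-2π·7/12) + i·sin(-2π·7/12)
= cos(-14π/12) + i·sin(-14π/12)

ω_12^7 = cos(-14π/12) + i·sin(-14π/12) = -0.8660+0.5000i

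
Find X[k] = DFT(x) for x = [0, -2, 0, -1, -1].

X[k] = Σ(n=0 to 4) x[n] · ω_5^(nk)
where ω_5 = e^(-2πi/5)

Computing each X[k]:
X[0] = -4
X[1] = -0.1180+0.3633i
X[2] = 2.1180+1.5388i
X[3] = 2.1180-1.5388i
X[4] = -0.1180-0.3633i

X = [-4, -0.1180+0.3633i, 2.1180+1.5388i, 2.1180-1.5388i, -0.1180-0.3633i]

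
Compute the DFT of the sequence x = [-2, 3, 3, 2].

X[k] = Σ(n=0 to 3) x[n] · ω_4^(nk)
where ω_4 = e^(-2πi/4)

Computing each X[k]:
X[0] = 6
X[1] = -5-1i
X[2] = -4
X[3] = -5+1i

X = [6, -5-1i, -4, -5+1i]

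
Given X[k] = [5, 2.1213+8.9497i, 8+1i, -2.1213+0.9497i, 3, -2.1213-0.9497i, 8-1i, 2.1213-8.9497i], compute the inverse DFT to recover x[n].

x[n] = (1/8) Σ(k=0 to 7) X[k] · e^(2πikn/8)

Computing each x[n]:
x[0] = 3
x[1] = -1
x[2] = -3
x[3] = -2
x[4] = 3
x[5] = 1
x[6] = 1
x[7] = 3

x = [3, -1, -3, -2, 3, 1, 1, 3]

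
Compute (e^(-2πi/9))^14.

Since ω_9^9 = 1, powers reduce modulo 9.
14 mod 9 = 5
So ω_9^14 = ω_9^5 = e^(-2πi·5/9)

ω_9^14 = ω_9^5 = -0.9397+0.3420i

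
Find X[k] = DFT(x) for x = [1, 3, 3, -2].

X[k] = Σ(n=0 to 3) x[n] · ω_4^(nk)
where ω_4 = e^(-2πi/4)

Computing each X[k]:
X[0] = 5
X[1] = -2-5i
X[2] = 3
X[3] = -2+5i

X = [5, -2-5i, 3, -2+5i]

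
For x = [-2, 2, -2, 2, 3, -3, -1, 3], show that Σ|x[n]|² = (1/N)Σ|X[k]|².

Time domain:
Σ|x[n]|² = |-2|² + |2|² + |-2|² + |2|² + |3|² + |-3|² + |-1|² + |3|² = 44.0000

Frequency domain:
(1/8)Σ|X[k]|² = (1/8)(|2|² + |-0.7574-1.8284i|² + |4+6i|² + |-9.2426-3.8284i|² + |-6|² + |-9.2426+3.8284i|² + |4-6i|² + |-0.7574+1.8284i|²) = (1/8)·352.0000 = 44.0000

Both sides agree, confirming Parseval's theorem.

Σ|x[n]|² = (1/N)Σ|X[k]|² = 44.0000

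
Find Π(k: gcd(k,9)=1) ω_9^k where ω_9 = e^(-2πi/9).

The primitive 9th roots of unity are ω_9^k for k coprime to 9: k ∈ {1, 2, 4, 5, 7, 8}
Their product equals the constant term of the cyclotomic polynomial Φ_9(x) up to sign.
For n ≥ 3, the product of all primitive nth roots of unity is 1. (For n=1 it is 1; for n=2 it is -1.)

1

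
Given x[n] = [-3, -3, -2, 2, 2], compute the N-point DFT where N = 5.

X[k] = Σ(n=0 to 4) x[n] · ω_5^(nk)
where ω_5 = e^(-2πi/5)

Computing each X[k]:
X[0] = -4
X[1] = -3.3090+7.1064i
X[2] = -2.1910-0.8653i
X[3] = -2.1910+0.8653i
X[4] = -3.3090-7.1064i

X = [-4, -3.3090+7.1064i, -2.1910-0.8653i, -2.1910+0.8653i, -3.3090-7.1064i]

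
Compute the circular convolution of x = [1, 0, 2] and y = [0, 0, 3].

(x ⊛ y)[n] = Σ(m=0 to 2) x[m] · y[(n-m) mod 3]

Computing each output sample:
(x ⊛ y)[0] = 0
(x ⊛ y)[1] = 6
(x ⊛ y)[2] = 3

x ⊛ y = [0, 6, 3]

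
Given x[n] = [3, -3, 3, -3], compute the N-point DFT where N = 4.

X[k] = Σ(n=0 to 3) x[n] · ω_4^(nk)
where ω_4 = e^(-2πi/4)

Computing each X[k]:
X[0] = 0
X[1] = 0
X[2] = 12
X[3] = 0

X = [0, 0, 12, 0]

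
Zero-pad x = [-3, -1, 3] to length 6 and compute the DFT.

Original 3-point DFT: [-1, -4.0000+3.4641i, -4.0000-3.4641i]
Zero-padded 6-point DFT provides frequency interpolation.

DFT_6([x, 0, ...]) = [-1, -5.0000-1.7321i, -4.0000+3.4641i, 1, -4.0000-3.4641i, -5.0000+1.7321i]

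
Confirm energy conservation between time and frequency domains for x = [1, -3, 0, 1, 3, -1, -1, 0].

Time domain:
Σ|x[n]|² = |1|² + |-3|² + |0|² + |1|² + |3|² + |-1|² + |-1|² + |0|² = 22.0000

Frequency domain:
(1/8)Σ|X[k]|² = (1/8)(|0|² + |-4.1213-0.2929i|² + |5+5i|² + |0.1213+1.7071i|² + |6|² + |0.1213-1.7071i|² + |5-5i|² + |-4.1213+0.2929i|²) = (1/8)·176.0000 = 22.0000

Both sides agree, confirming Parseval's theorem.

Σ|x[n]|² = (1/N)Σ|X[k]|² = 22.0000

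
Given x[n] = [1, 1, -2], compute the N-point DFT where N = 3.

X[k] = Σ(n=0 to 2) x[n] · ω_3^(nk)
where ω_3 = e^(-2πi/3)

Computing each X[k]:
X[0] = 0
X[1] = 1.5000-2.5981i
X[2] = 1.5000+2.5981i

X = [0, 1.5000-2.5981i, 1.5000+2.5981i]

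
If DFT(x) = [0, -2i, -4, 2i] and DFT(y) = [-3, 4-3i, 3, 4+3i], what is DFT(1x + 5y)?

By linearity: DFT(1x + 5y) = 1·DFT(x) + 5·DFT(y)
= 1·[0, -2i, -4, 2i] + 5·[-3, 4-3i, 3, 4+3i]

Computing element-wise:
Z[0] = 1·(0) + 5·(-3) = -15
Z[1] = 1·(-2i) + 5·(4-3i) = 20-17i
Z[2] = 1·(-4) + 5·(3) = 11
Z[3] = 1·(2i) + 5·(4+3i) = 20+17i

DFT(1x + 5y) = 1·X + 5·Y = [-15, 20-17i, 11, 20+17i]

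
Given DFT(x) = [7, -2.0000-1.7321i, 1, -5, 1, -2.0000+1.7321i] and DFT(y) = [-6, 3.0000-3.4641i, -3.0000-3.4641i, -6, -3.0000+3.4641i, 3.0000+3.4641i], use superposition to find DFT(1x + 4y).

By linearity: DFT(1x + 4y) = 1·DFT(x) + 4·DFT(y)
= 1·[7, -2.0000-1.7321i, 1, -5, 1, -2.0000+1.7321i] + 4·[-6, 3.0000-3.4641i, -3.0000-3.4641i, -6, -3.0000+3.4641i, 3.0000+3.4641i]

Computing element-wise:
Z[0] = 1·(7) + 4·(-6) = -17
Z[1] = 1·(-2.0000-1.7321i) + 4·(3.0000-3.4641i) = 10.0000-15.5885i
Z[2] = 1·(1) + 4·(-3.0000-3.4641i) = -11.0000-13.8564i
Z[3] = 1·(-5) + 4·(-6) = -29
Z[4] = 1·(1) + 4·(-3.0000+3.4641i) = -11.0000+13.8564i
Z[5] = 1·(-2.0000+1.7321i) + 4·(3.0000+3.4641i) = 10.0000+15.5885i

DFT(1x + 4y) = 1·X + 4·Y = [-17, 10.0000-15.5885i, -11.0000-13.8564i, -29, -11.0000+13.8564i, 10.0000+15.5885i]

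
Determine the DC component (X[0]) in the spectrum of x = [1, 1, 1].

X[0] = Σ(n=0 to 2) x[n] · ω_3^0 = Σ x[n]
= (1) + (1) + (1)

X[0] = 3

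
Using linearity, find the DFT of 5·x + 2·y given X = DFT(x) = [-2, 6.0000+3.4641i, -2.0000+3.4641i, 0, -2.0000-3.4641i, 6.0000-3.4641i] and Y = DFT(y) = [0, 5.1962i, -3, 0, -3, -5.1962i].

By linearity: DFT(5x + 2y) = 5·DFT(x) + 2·DFT(y)
= 5·[-2, 6.0000+3.4641i, -2.0000+3.4641i, 0, -2.0000-3.4641i, 6.0000-3.4641i] + 2·[0, 5.1962i, -3, 0, -3, -5.1962i]

Computing element-wise:
Z[0] = 5·(-2) + 2·(0) = -10
Z[1] = 5·(6.0000+3.4641i) + 2·(5.1962i) = 30.0000+27.7129i
Z[2] = 5·(-2.0000+3.4641i) + 2·(-3) = -16.0000+17.3205i
Z[3] = 5·(0) + 2·(0) = 0
Z[4] = 5·(-2.0000-3.4641i) + 2·(-3) = -16.0000-17.3205i
Z[5] = 5·(6.0000-3.4641i) + 2·(-5.1962i) = 30.0000-27.7129i

DFT(5x + 2y) = 5·X + 2·Y = [-10, 30.0000+27.7129i, -16.0000+17.3205i, 0, -16.0000-17.3205i, 30.0000-27.7129i]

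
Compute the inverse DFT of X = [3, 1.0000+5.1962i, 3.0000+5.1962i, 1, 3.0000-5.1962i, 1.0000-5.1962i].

x[n] = (1/6) Σ(k=0 to 5) X[k] · e^(2πikn/6)

Computing each x[n]:
x[0] = 2
x[1] = -3
x[2] = 0
x[3] = 1
x[4] = 0
x[5] = 3

x = [2, -3, 0, 1, 0, 3]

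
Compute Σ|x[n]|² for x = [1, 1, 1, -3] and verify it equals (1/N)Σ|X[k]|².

Time domain:
Σ|x[n]|² = |1|² + |1|² + |1|² + |-3|² = 12.0000

Frequency domain:
(1/4)Σ|X[k]|² = (1/4)(|0|² + |-4i|² + |4|² + |4i|²) = (1/4)·48.0000 = 12.0000

Both sides agree, confirming Parseval's theorem.

Σ|x[n]|² = (1/N)Σ|X[k]|² = 12.0000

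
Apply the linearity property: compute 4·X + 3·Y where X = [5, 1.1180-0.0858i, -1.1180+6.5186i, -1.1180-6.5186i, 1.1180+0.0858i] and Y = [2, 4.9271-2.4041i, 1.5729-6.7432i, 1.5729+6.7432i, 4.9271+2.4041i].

By linearity: DFT(4x + 3y) = 4·DFT(x) + 3·DFT(y)
= 4·[5, 1.1180-0.0858i, -1.1180+6.5186i, -1.1180-6.5186i, 1.1180+0.0858i] + 3·[2, 4.9271-2.4041i, 1.5729-6.7432i, 1.5729+6.7432i, 4.9271+2.4041i]

Computing element-wise:
Z[0] = 4·(5) + 3·(2) = 26
Z[1] = 4·(1.1180-0.0858i) + 3·(4.9271-2.4041i) = 19.2533-7.5555i
Z[2] = 4·(-1.1180+6.5186i) + 3·(1.5729-6.7432i) = 0.2467+5.8448i
Z[3] = 4·(-1.1180-6.5186i) + 3·(1.5729+6.7432i) = 0.2467-5.8448i
Z[4] = 4·(1.1180+0.0858i) + 3·(4.9271+2.4041i) = 19.2533+7.5555i

DFT(4x + 3y) = 4·X + 3·Y = [26, 19.2533-7.5555i, 0.2467+5.8448i, 0.2467-5.8448i, 19.2533+7.5555i]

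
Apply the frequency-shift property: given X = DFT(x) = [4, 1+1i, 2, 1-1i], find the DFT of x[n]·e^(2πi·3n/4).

Modulation property: DFT(ω_4^(-3n)·x[n]) = X[(k-3) mod 4], so circularly shift X by 3 positions.

X[k-3] = [1+1i, 2, 1-1i, 4]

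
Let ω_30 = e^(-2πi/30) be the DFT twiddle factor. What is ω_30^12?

ω_30^12 = e^(-2πi·12/30)
= cos(-2π·12/30) + i·sin(-2π·12/30)
= cos(-24π/30) + i·sin(-24π/30)

ω_30^12 = cos(-24π/30) + i·sin(-24π/30) = -0.8090-0.5878i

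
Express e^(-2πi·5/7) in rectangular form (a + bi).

ω_7^5 = e^(-2πi·5/7)
= cos(-2π·5/7) + i·sin(-2π·5/7)
= cos(-10π/7) + i·sin(-10π/7)

ω_7^5 = cos(-10π/7) + i·sin(-10π/7) = -0.2225+0.9749i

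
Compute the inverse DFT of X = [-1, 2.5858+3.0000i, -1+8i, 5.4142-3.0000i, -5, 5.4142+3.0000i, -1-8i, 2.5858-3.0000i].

x[n] = (1/8) Σ(k=0 to 7) X[k] · e^(2πikn/8)

Computing each x[n]:
x[0] = 1
x[1] = -2
x[2] = -2
x[3] = 3
x[4] = -3
x[5] = -1
x[6] = 1
x[7] = 2

x = [1, -2, -2, 3, -3, -1, 1, 2]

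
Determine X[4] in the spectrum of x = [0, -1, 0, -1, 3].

X[4] = Σ(n=0 to 4) x[n] · ω_5^(4n) where ω_5 = e^(-2πi/5)
= (0)·ω_5^0 + (-1)·ω_5^4 + (0)·ω_5^8 + (-1)·ω_5^12 + (3)·ω_5^16

X[4] = 1.4271-3.2164i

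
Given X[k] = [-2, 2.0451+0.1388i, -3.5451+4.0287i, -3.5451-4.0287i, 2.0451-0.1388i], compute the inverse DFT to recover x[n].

x[n] = (1/5) Σ(k=0 to 4) X[k] · e^(2πikn/5)

Computing each x[n]:
x[0] = -1
x[1] = 0
x[2] = 0
x[3] = -3
x[4] = 2

x = [-1, 0, 0, -3, 2]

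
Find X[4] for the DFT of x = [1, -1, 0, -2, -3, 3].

X[4] = Σ(n=0 to 5) x[n] · ω_6^(4n) where ω_6 = e^(-2πi/6)
= (1)·ω_6^0 + (-1)·ω_6^4 + (0)·ω_6^8 + (-2)·ω_6^12 + (-3)·ω_6^16 + (3)·ω_6^20

X[4] = -0.5000-6.0622i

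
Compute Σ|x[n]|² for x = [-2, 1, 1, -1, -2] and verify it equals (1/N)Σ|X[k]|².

Time domain:
Σ|x[n]|² = |-2|² + |1|² + |1|² + |-1|² + |-2|² = 11.0000

Frequency domain:
(1/5)Σ|X[k]|² = (1/5)(|-3|² + |-2.3090-4.0287i|² + |-1.1910+0.1388i|² + |-1.1910-0.1388i|² + |-2.3090+4.0287i|²) = (1/5)·55.0000 = 11.0000

Both sides agree, confirming Parseval's theorem.

Σ|x[n]|² = (1/N)Σ|X[k]|² = 11.0000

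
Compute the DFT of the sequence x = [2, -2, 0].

X[k] = Σ(n=0 to 2) x[n] · ω_3^(nk)
where ω_3 = e^(-2πi/3)

Computing each X[k]:
X[0] = 0
X[1] = 3.0000+1.7321i
X[2] = 3.0000-1.7321i

X = [0, 3.0000+1.7321i, 3.0000-1.7321i]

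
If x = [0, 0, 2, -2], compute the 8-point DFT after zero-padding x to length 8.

Original 4-point DFT: [0, -2-2i, 4, -2+2i]
Zero-padded 8-point DFT provides frequency interpolation.

DFT_8([x, 0, ...]) = [0, 1.4142-0.5858i, -2-2i, -1.4142+3.4142i, 4, -1.4142-3.4142i, -2+2i, 1.4142+0.5858i]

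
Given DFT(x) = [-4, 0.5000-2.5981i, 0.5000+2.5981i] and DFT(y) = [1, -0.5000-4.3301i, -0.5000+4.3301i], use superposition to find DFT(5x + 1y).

By linearity: DFT(5x + 1y) = 5·DFT(x) + 1·DFT(y)
= 5·[-4, 0.5000-2.5981i, 0.5000+2.5981i] + 1·[1, -0.5000-4.3301i, -0.5000+4.3301i]

Computing element-wise:
Z[0] = 5·(-4) + 1·(1) = -19
Z[1] = 5·(0.5000-2.5981i) + 1·(-0.5000-4.3301i) = 2.0000-17.3206i
Z[2] = 5·(0.5000+2.5981i) + 1·(-0.5000+4.3301i) = 2.0000+17.3206i

DFT(5x + 1y) = 5·X + 1·Y = [-19, 2.0000-17.3206i, 2.0000+17.3206i]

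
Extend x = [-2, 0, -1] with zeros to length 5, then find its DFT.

Original 3-point DFT: [-3, -1.5000-0.8660i, -1.5000+0.8660i]
Zero-padded 5-point DFT provides frequency interpolation.

DFT_5([x, 0, ...]) = [-3, -1.1910+0.5878i, -2.3090-0.9511i, -2.3090+0.9511i, -1.1910-0.5878i]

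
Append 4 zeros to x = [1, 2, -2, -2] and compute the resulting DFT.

Original 4-point DFT: [-1, 3-4i, -1, 3+4i]
Zero-padded 8-point DFT provides frequency interpolation.

DFT_8([x, 0, ...]) = [-1, 3.8284+2.0000i, 3-4i, -1.8284-2.0000i, -1, -1.8284+2.0000i, 3+4i, 3.8284-2.0000i]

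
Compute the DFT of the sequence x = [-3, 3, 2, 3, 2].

X[k] = Σ(n=0 to 4) x[n] · ω_5^(nk)
where ω_5 = e^(-2πi/5)

Computing each X[k]:
X[0] = 7
X[1] = -5.5000-0.3633i
X[2] = -5.5000-1.5388i
X[3] = -5.5000+1.5388i
X[4] = -5.5000+0.3633i

X = [7, -5.5000-0.3633i, -5.5000-1.5388i, -5.5000+1.5388i, -5.5000+0.3633i]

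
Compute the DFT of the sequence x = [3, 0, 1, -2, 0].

X[k] = Σ(n=0 to 4) x[n] · ω_5^(nk)
where ω_5 = e^(-2πi/5)

Computing each X[k]:
X[0] = 2
X[1] = 3.8090-1.7634i
X[2] = 2.6910+2.8532i
X[3] = 2.6910-2.8532i
X[4] = 3.8090+1.7634i

X = [2, 3.8090-1.7634i, 2.6910+2.8532i, 2.6910-2.8532i, 3.8090+1.7634i]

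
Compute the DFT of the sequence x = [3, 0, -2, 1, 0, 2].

X[k] = Σ(n=0 to 5) x[n] · ω_6^(nk)
where ω_6 = e^(-2πi/6)

Computing each X[k]:
X[0] = 4
X[1] = 4.0000+3.4641i
X[2] = 4
X[3] = -2
X[4] = 4
X[5] = 4.0000-3.4641i

X = [4, 4.0000+3.4641i, 4, -2, 4, 4.0000-3.4641i]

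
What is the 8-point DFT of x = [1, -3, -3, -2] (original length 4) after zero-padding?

Original 4-point DFT: [-7, 4+1i, 3, 4-1i]
Zero-padded 8-point DFT provides frequency interpolation.

DFT_8([x, 0, ...]) = [-7, 0.2929+6.5355i, 4+1i, 1.7071+0.5355i, 3, 1.7071-0.5355i, 4-1i, 0.2929-6.5355i]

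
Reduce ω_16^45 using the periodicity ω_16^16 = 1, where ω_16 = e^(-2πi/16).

Since ω_16^16 = 1, powers reduce modulo 16.
45 mod 16 = 13
So ω_16^45 = ω_16^13 = e^(-2πi·13/16)

ω_16^45 = ω_16^13 = 0.3827+0.9239i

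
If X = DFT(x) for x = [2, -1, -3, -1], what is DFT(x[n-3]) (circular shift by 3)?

Time shift by 3: X_shifted[k] = ω_4^(3k) · X[k]
Shifted x = [-1, -3, -1, 2]

DFT(x[n-3]) = [-3, 5i, -1, -5i]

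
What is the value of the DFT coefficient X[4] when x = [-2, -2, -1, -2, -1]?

X[4] = Σ(n=0 to 4) x[n] · ω_5^(4n) where ω_5 = e^(-2πi/5)
= (-2)·ω_5^0 + (-2)·ω_5^4 + (-1)·ω_5^8 + (-2)·ω_5^12 + (-1)·ω_5^16

X[4] = -0.5000-0.3633i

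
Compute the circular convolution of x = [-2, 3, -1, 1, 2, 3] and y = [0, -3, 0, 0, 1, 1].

(x ⊛ y)[n] = Σ(m=0 to 5) x[m] · y[(n-m) mod 6]

Computing each output sample:
(x ⊛ y)[0] = -7
(x ⊛ y)[1] = 6
(x ⊛ y)[2] = -6
(x ⊛ y)[3] = 8
(x ⊛ y)[4] = -2
(x ⊛ y)[5] = -5

x ⊛ y = [-7, 6, -6, 8, -2, -5]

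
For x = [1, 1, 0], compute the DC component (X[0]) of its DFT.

X[0] = Σ(n=0 to 2) x[n] · ω_3^0 = Σ x[n]
= (1) + (1) + (0)

X[0] = 2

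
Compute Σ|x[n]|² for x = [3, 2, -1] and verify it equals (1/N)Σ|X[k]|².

Time domain:
Σ|x[n]|² = |3|² + |2|² + |-1|² = 14.0000

Frequency domain:
(1/3)Σ|X[k]|² = (1/3)(|4|² + |2.5000-2.5981i|² + |2.5000+2.5981i|²) = (1/3)·42.0000 = 14.0000

Both sides agree, confirming Parseval's theorem.

Σ|x[n]|² = (1/N)Σ|X[k]|² = 14.0000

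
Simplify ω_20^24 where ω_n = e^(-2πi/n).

Since ω_20^20 = 1, powers reduce modulo 20.
24 mod 20 = 4
So ω_20^24 = ω_20^4 = e^(-2πi·4/20)

ω_20^24 = ω_20^4 = 0.3090-0.9511i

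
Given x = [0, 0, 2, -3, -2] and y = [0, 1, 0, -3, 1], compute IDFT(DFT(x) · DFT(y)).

(x ⊛ y)[n] = Σ(m=0 to 4) x[m] · y[(n-m) mod 5]

Computing each output sample:
(x ⊛ y)[0] = -8
(x ⊛ y)[1] = 11
(x ⊛ y)[2] = 3
(x ⊛ y)[3] = 0
(x ⊛ y)[4] = -3

x ⊛ y = [-8, 11, 3, 0, -3]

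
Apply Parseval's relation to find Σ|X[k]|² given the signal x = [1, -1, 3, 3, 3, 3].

Parseval: Σ|x[n]|² = (1/N)Σ|X[k]|², so Σ|X[k]|² = N·Σ|x[n]|² = 6·38.0000

Σ|X[k]|² = N·Σ|x[n]|² = 6·38.0000 = 228.0000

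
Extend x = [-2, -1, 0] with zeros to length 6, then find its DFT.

Original 3-point DFT: [-3, -1.5000+0.8660i, -1.5000-0.8660i]
Zero-padded 6-point DFT provides frequency interpolation.

DFT_6([x, 0, ...]) = [-3, -2.5000+0.8660i, -1.5000+0.8660i, -1, -1.5000-0.8660i, -2.5000-0.8660i]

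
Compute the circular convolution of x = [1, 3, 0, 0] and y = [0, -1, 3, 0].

(x ⊛ y)[n] = Σ(m=0 to 3) x[m] · y[(n-m) mod 4]

Computing each output sample:
(x ⊛ y)[0] = 0
(x ⊛ y)[1] = -1
(x ⊛ y)[2] = 0
(x ⊛ y)[3] = 9

x ⊛ y = [0, -1, 0, 9]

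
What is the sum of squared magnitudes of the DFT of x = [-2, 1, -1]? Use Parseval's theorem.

Parseval: Σ|x[n]|² = (1/N)Σ|X[k]|², so Σ|X[k]|² = N·Σ|x[n]|² = 3·6.0000

Σ|X[k]|² = N·Σ|x[n]|² = 3·6.0000 = 18.0000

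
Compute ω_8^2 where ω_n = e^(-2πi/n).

ω_8^2 = e^(-2πi·2/8)
= cos(-2π·2/8) + i·sin(-2π·2/8)
= cos(-4π/8) + i·sin(-4π/8)

ω_8^2 = cos(-4π/8) + i·sin(-4π/8) = -1i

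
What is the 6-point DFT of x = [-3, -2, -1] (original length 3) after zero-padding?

Original 3-point DFT: [-6, -1.5000+0.8660i, -1.5000-0.8660i]
Zero-padded 6-point DFT provides frequency interpolation.

DFT_6([x, 0, ...]) = [-6, -3.5000+2.5981i, -1.5000+0.8660i, -2, -1.5000-0.8660i, -3.5000-2.5981i]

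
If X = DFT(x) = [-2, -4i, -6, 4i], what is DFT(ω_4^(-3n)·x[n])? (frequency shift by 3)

Modulation property: DFT(ω_4^(-3n)·x[n]) = X[(k-3) mod 4], so circularly shift X by 3 positions.

X[k-3] = [-4i, -6, 4i, -2]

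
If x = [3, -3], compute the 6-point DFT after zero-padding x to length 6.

Original 2-point DFT: [0, 6]
Zero-padded 6-point DFT provides frequency interpolation.

DFT_6([x, 0, ...]) = [0, 1.5000+2.5981i, 4.5000+2.5981i, 6, 4.5000-2.5981i, 1.5000-2.5981i]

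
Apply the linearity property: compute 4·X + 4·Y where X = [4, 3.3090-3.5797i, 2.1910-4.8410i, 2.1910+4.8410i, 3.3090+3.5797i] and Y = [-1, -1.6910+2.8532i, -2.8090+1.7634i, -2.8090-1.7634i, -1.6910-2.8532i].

By linearity: DFT(4x + 4y) = 4·DFT(x) + 4·DFT(y)
= 4·[4, 3.3090-3.5797i, 2.1910-4.8410i, 2.1910+4.8410i, 3.3090+3.5797i] + 4·[-1, -1.6910+2.8532i, -2.8090+1.7634i, -2.8090-1.7634i, -1.6910-2.8532i]

Computing element-wise:
Z[0] = 4·(4) + 4·(-1) = 12
Z[1] = 4·(3.3090-3.5797i) + 4·(-1.6910+2.8532i) = 6.4720-2.9060i
Z[2] = 4·(2.1910-4.8410i) + 4·(-2.8090+1.7634i) = -2.4720-12.3104i
Z[3] = 4·(2.1910+4.8410i) + 4·(-2.8090-1.7634i) = -2.4720+12.3104i
Z[4] = 4·(3.3090+3.5797i) + 4·(-1.6910-2.8532i) = 6.4720+2.9060i

DFT(4x + 4y) = 4·X + 4·Y = [12, 6.4720-2.9060i, -2.4720-12.3104i, -2.4720+12.3104i, 6.4720+2.9060i]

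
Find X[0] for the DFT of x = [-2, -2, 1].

X[0] = Σ(n=0 to 2) x[n] · ω_3^0 = Σ x[n]
= (-2) + (-2) + (1)

X[0] = -3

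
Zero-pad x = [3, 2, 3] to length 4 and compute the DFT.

Original 3-point DFT: [8, 0.5000+0.8660i, 0.5000-0.8660i]
Zero-padded 4-point DFT provides frequency interpolation.

DFT_4([x, 0, ...]) = [8, -2i, 4, 2i]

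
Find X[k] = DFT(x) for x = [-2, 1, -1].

X[k] = Σ(n=0 to 2) x[n] · ω_3^(nk)
where ω_3 = e^(-2πi/3)

Computing each X[k]:
X[0] = -2
X[1] = -2.0000-1.7321i
X[2] = -2.0000+1.7321i

X = [-2, -2.0000-1.7321i, -2.0000+1.7321i]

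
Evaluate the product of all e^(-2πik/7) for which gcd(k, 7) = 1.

The primitive 7th roots of unity are ω_7^k for k coprime to 7: k ∈ {1, 2, 3, 4, 5, 6}
Their product equals the constant term of the cyclotomic polynomial Φ_7(x) up to sign.
For n ≥ 3, the product of all primitive nth roots of unity is 1. (For n=1 it is 1; for n=2 it is -1.)

1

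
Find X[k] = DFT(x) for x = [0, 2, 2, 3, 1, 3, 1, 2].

X[k] = Σ(n=0 to 7) x[n] · ω_8^(nk)
where ω_8 = e^(-2πi/8)

Computing each X[k]:
X[0] = 14
X[1] = -2.4142-1.0000i
X[2] = -2
X[3] = 0.4142+1.0000i
X[4] = -6
X[5] = 0.4142-1.0000i
X[6] = -2
X[7] = -2.4142+1.0000i

X = [14, -2.4142-1.0000i, -2, 0.4142+1.0000i, -6, 0.4142-1.0000i, -2, -2.4142+1.0000i]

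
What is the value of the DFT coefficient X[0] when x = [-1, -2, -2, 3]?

X[0] = Σ(n=0 to 3) x[n] · ω_4^0 = Σ x[n]
= (-1) + (-2) + (-2) + (3)

X[0] = -2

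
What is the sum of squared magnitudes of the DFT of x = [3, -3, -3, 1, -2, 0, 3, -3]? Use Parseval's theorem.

Parseval: Σ|x[n]|² = (1/N)Σ|X[k]|², so Σ|X[k]|² = N·Σ|x[n]|² = 8·50.0000

Σ|X[k]|² = N·Σ|x[n]|² = 8·50.0000 = 400.0000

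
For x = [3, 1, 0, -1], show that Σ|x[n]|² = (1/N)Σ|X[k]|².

Time domain:
Σ|x[n]|² = |3|² + |1|² + |0|² + |-1|² = 11.0000

Frequency domain:
(1/4)Σ|X[k]|² = (1/4)(|3|² + |3-2i|² + |3|² + |3+2i|²) = (1/4)·44.0000 = 11.0000

Both sides agree, confirming Parseval's theorem.

Σ|x[n]|² = (1/N)Σ|X[k]|² = 11.0000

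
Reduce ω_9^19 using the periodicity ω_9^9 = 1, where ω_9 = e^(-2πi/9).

Since ω_9^9 = 1, powers reduce modulo 9.
19 mod 9 = 1
So ω_9^19 = ω_9^1 = e^(-2πi·1/9)

ω_9^19 = ω_9^1 = 0.7660-0.6428i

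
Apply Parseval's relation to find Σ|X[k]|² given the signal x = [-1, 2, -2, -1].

Parseval: Σ|x[n]|² = (1/N)Σ|X[k]|², so Σ|X[k]|² = N·Σ|x[n]|² = 4·10.0000

Σ|X[k]|² = N·Σ|x[n]|² = 4·10.0000 = 40.0000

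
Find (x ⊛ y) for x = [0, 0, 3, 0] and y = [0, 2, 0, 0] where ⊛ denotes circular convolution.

(x ⊛ y)[n] = Σ(m=0 to 3) x[m] · y[(n-m) mod 4]

Computing each output sample:
(x ⊛ y)[0] = 0
(x ⊛ y)[1] = 0
(x ⊛ y)[2] = 0
(x ⊛ y)[3] = 6

x ⊛ y = [0, 0, 0, 6]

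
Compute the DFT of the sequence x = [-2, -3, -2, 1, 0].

X[k] = Σ(n=0 to 4) x[n] · ω_5^(nk)
where ω_5 = e^(-2πi/5)

Computing each X[k]:
X[0] = -6
X[1] = -2.1180+4.6165i
X[2] = 0.1180-1.0898i
X[3] = 0.1180+1.0898i
X[4] = -2.1180-4.6165i

X = [-6, -2.1180+4.6165i, 0.1180-1.0898i, 0.1180+1.0898i, -2.1180-4.6165i]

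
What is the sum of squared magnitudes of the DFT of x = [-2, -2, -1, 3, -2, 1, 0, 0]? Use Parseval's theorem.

Parseval: Σ|x[n]|² = (1/N)Σ|X[k]|², so Σ|X[k]|² = N·Σ|x[n]|² = 8·23.0000

Σ|X[k]|² = N·Σ|x[n]|² = 8·23.0000 = 184.0000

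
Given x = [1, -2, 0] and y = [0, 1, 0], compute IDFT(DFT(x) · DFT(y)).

(x ⊛ y)[n] = Σ(m=0 to 2) x[m] · y[(n-m) mod 3]

Computing each output sample:
(x ⊛ y)[0] = 0
(x ⊛ y)[1] = 1
(x ⊛ y)[2] = -2

x ⊛ y = [0, 1, -2]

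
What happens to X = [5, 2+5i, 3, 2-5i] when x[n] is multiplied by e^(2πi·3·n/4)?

Modulation property: DFT(ω_4^(-3n)·x[n]) = X[(k-3) mod 4], so circularly shift X by 3 positions.

X[k-3] = [2+5i, 3, 2-5i, 5]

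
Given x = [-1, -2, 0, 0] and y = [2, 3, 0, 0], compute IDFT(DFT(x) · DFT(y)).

(x ⊛ y)[n] = Σ(m=0 to 3) x[m] · y[(n-m) mod 4]

Computing each output sample:
(x ⊛ y)[0] = -2
(x ⊛ y)[1] = -7
(x ⊛ y)[2] = -6
(x ⊛ y)[3] = 0

x ⊛ y = [-2, -7, -6, 0]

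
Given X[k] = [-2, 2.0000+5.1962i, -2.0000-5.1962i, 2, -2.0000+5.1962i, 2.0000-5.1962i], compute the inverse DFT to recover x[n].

x[n] = (1/6) Σ(k=0 to 5) X[k] · e^(2πikn/6)

Computing each x[n]:
x[0] = 0
x[1] = 0
x[2] = -3
x[3] = -2
x[4] = 3
x[5] = 0

x = [0, 0, -3, -2, 3, 0]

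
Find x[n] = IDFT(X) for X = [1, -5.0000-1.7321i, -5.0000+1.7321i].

x[n] = (1/3) Σ(k=0 to 2) X[k] · e^(2πikn/3)

Computing each x[n]:
x[0] = -3
x[1] = 3
x[2] = 1

x = [-3, 3, 1]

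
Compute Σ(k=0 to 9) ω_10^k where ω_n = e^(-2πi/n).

Sum of all nth roots of unity equals 0 for n > 1 (geometric series with r ≠ 1).

0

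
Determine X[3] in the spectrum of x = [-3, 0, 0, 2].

X[3] = Σ(n=0 to 3) x[n] · ω_4^(3n) where ω_4 = e^(-2πi/4)
= (-3)·ω_4^0 + (0)·ω_4^3 + (0)·ω_4^6 + (2)·ω_4^9

X[3] = -3-2i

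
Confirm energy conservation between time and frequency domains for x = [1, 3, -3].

Time domain:
Σ|x[n]|² = |1|² + |3|² + |-3|² = 19.0000

Frequency domain:
(1/3)Σ|X[k]|² = (1/3)(|1|² + |1.0000-5.1962i|² + |1.0000+5.1962i|²) = (1/3)·57.0000 = 19.0000

Both sides agree, confirming Parseval's theorem.

Σ|x[n]|² = (1/N)Σ|X[k]|² = 19.0000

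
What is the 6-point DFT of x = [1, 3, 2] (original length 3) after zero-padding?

Original 3-point DFT: [6, -1.5000-0.8660i, -1.5000+0.8660i]
Zero-padded 6-point DFT provides frequency interpolation.

DFT_6([x, 0, ...]) = [6, 1.5000-4.3301i, -1.5000-0.8660i, 0, -1.5000+0.8660i, 1.5000+4.3301i]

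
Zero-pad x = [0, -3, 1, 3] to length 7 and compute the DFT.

Original 4-point DFT: [1, -1+6i, 1, -1-6i]
Zero-padded 7-point DFT provides frequency interpolation.

DFT_7([x, 0, ...]) = [1, -4.7959+0.0689i, 1.6371+5.7042i, 2.6588-0.8413i, 2.6588+0.8413i, 1.6371-5.7042i, -4.7959-0.0689i]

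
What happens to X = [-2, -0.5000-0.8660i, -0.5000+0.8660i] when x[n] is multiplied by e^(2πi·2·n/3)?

Modulation property: DFT(ω_3^(-2n)·x[n]) = X[(k-2) mod 3], so circularly shift X by 2 positions.

X[k-2] = [-0.5000-0.8660i, -0.5000+0.8660i, -2]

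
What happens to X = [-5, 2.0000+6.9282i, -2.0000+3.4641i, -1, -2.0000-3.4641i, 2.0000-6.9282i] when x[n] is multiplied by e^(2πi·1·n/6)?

Modulation property: DFT(ω_6^(-1n)·x[n]) = X[(k-1) mod 6], so circularly shift X by 1 positions.

X[k-1] = [2.0000-6.9282i, -5, 2.0000+6.9282i, -2.0000+3.4641i, -1, -2.0000-3.4641i]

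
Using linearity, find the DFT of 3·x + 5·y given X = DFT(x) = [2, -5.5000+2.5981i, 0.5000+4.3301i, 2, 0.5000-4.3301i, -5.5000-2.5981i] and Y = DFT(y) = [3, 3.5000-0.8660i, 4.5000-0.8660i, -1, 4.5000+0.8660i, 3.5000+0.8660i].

By linearity: DFT(3x + 5y) = 3·DFT(x) + 5·DFT(y)
= 3·[2, -5.5000+2.5981i, 0.5000+4.3301i, 2, 0.5000-4.3301i, -5.5000-2.5981i] + 5·[3, 3.5000-0.8660i, 4.5000-0.8660i, -1, 4.5000+0.8660i, 3.5000+0.8660i]

Computing element-wise:
Z[0] = 3·(2) + 5·(3) = 21
Z[1] = 3·(-5.5000+2.5981i) + 5·(3.5000-0.8660i) = 1.0000+3.4643i
Z[2] = 3·(0.5000+4.3301i) + 5·(4.5000-0.8660i) = 24.0000+8.6603i
Z[3] = 3·(2) + 5·(-1) = 1
Z[4] = 3·(0.5000-4.3301i) + 5·(4.5000+0.8660i) = 24.0000-8.6603i
Z[5] = 3·(-5.5000-2.5981i) + 5·(3.5000+0.8660i) = 1.0000-3.4643i

DFT(3x + 5y) = 3·X + 5·Y = [21, 1.0000+3.4643i, 24.0000+8.6603i, 1, 24.0000-8.6603i, 1.0000-3.4643i]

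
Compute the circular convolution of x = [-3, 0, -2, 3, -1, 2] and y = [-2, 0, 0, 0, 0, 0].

(x ⊛ y)[n] = Σ(m=0 to 5) x[m] · y[(n-m) mod 6]

Computing each output sample:
(x ⊛ y)[0] = 6
(x ⊛ y)[1] = 0
(x ⊛ y)[2] = 4
(x ⊛ y)[3] = -6
(x ⊛ y)[4] = 2
(x ⊛ y)[5] = -4

x ⊛ y = [6, 0, 4, -6, 2, -4]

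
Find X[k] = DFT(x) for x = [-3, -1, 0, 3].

X[k] = Σ(n=0 to 3) x[n] · ω_4^(nk)
where ω_4 = e^(-2πi/4)

Computing each X[k]:
X[0] = -1
X[1] = -3+4i
X[2] = -5
X[3] = -3-4i

X = [-1, -3+4i, -5, -3-4i]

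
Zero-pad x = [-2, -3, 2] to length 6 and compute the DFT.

Original 3-point DFT: [-3, -1.5000+4.3301i, -1.5000-4.3301i]
Zero-padded 6-point DFT provides frequency interpolation.

DFT_6([x, 0, ...]) = [-3, -4.5000+0.8660i, -1.5000+4.3301i, 3, -1.5000-4.3301i, -4.5000-0.8660i]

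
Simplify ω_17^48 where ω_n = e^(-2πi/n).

Since ω_17^17 = 1, powers reduce modulo 17.
48 mod 17 = 14
So ω_17^48 = ω_17^14 = e^(-2πi·14/17)

ω_17^48 = ω_17^14 = 0.4457+0.8952i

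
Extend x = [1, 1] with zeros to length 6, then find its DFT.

Original 2-point DFT: [2, 0]
Zero-padded 6-point DFT provides frequency interpolation.

DFT_6([x, 0, ...]) = [2, 1.5000-0.8660i, 0.5000-0.8660i, 0, 0.5000+0.8660i, 1.5000+0.8660i]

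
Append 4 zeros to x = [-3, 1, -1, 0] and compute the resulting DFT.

Original 4-point DFT: [-3, -2-1i, -5, -2+1i]
Zero-padded 8-point DFT provides frequency interpolation.

DFT_8([x, 0, ...]) = [-3, -2.2929+0.2929i, -2-1i, -3.7071-1.7071i, -5, -3.7071+1.7071i, -2+1i, -2.2929-0.2929i]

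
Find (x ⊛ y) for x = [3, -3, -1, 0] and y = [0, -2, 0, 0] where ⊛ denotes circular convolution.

(x ⊛ y)[n] = Σ(m=0 to 3) x[m] · y[(n-m) mod 4]

Computing each output sample:
(x ⊛ y)[0] = 0
(x ⊛ y)[1] = -6
(x ⊛ y)[2] = 6
(x ⊛ y)[3] = 2

x ⊛ y = [0, -6, 6, 2]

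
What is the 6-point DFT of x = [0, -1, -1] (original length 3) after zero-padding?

Original 3-point DFT: [-2, 1, 1]
Zero-padded 6-point DFT provides frequency interpolation.

DFT_6([x, 0, ...]) = [-2, 1.7321i, 1, 0, 1, -1.7321i]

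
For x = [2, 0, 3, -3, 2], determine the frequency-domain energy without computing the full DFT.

Parseval: Σ|x[n]|² = (1/N)Σ|X[k]|², so Σ|X[k]|² = N·Σ|x[n]|² = 5·26.0000

Σ|X[k]|² = N·Σ|x[n]|² = 5·26.0000 = 130.0000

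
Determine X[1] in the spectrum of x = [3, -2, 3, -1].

X[1] = Σ(n=0 to 3) x[n] · ω_4^(1n) where ω_4 = e^(-2πi/4)
= (3)·ω_4^0 + (-2)·ω_4^1 + (3)·ω_4^2 + (-1)·ω_4^3

X[1] = 1i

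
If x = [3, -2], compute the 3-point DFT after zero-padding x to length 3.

Original 2-point DFT: [1, 5]
Zero-padded 3-point DFT provides frequency interpolation.

DFT_3([x, 0, ...]) = [1, 4.0000+1.7321i, 4.0000-1.7321i]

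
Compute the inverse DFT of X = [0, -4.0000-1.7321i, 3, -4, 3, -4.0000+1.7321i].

x[n] = (1/6) Σ(k=0 to 5) X[k] · e^(2πikn/6)

Computing each x[n]:
x[0] = -1
x[1] = 0
x[2] = 0
x[3] = 3
x[4] = -1
x[5] = -1

x = [-1, 0, 0, 3, -1, -1]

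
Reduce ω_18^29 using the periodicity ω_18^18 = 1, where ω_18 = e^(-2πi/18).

Since ω_18^18 = 1, powers reduce modulo 18.
29 mod 18 = 11
So ω_18^29 = ω_18^11 = e^(-2πi·11/18)

ω_18^29 = ω_18^11 = -0.7660+0.6428i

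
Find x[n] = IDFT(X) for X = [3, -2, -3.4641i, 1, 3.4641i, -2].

x[n] = (1/6) Σ(k=0 to 5) X[k] · e^(2πikn/6)

Computing each x[n]:
x[0] = 0
x[1] = 1
x[2] = 0
x[3] = 1
x[4] = 2
x[5] = -1

x = [0, 1, 0, 1, 2, -1]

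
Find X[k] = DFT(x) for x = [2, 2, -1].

X[k] = Σ(n=0 to 2) x[n] · ω_3^(nk)
where ω_3 = e^(-2πi/3)

Computing each X[k]:
X[0] = 3
X[1] = 1.5000-2.5981i
X[2] = 1.5000+2.5981i

X = [3, 1.5000-2.5981i, 1.5000+2.5981i]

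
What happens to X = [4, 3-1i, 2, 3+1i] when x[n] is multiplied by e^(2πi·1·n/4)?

Modulation property: DFT(ω_4^(-1n)·x[n]) = X[(k-1) mod 4], so circularly shift X by 1 positions.

X[k-1] = [3+1i, 4, 3-1i, 2]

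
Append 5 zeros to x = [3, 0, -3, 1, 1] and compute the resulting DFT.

Original 5-point DFT: [2, 4.9271+3.3022i, 1.5729-3.2164i, 1.5729+3.2164i, 4.9271-3.3022i]
Zero-padded 10-point DFT provides frequency interpolation.

DFT_10([x, 0, ...]) = [2, 0.9549+1.3143i, 4.9271+3.3022i, 6.5451-2.1266i, 1.5729-3.2164i, 0, 1.5729+3.2164i, 6.5451+2.1266i, 4.9271-3.3022i, 0.9549-1.3143i]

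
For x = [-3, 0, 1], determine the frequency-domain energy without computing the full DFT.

Parseval: Σ|x[n]|² = (1/N)Σ|X[k]|², so Σ|X[k]|² = N·Σ|x[n]|² = 3·10.0000

Σ|X[k]|² = N·Σ|x[n]|² = 3·10.0000 = 30.0000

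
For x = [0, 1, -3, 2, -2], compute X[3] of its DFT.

X[3] = Σ(n=0 to 4) x[n] · ω_5^(3n) where ω_5 = e^(-2πi/5)
= (0)·ω_5^0 + (1)·ω_5^3 + (-3)·ω_5^6 + (2)·ω_5^9 + (-2)·ω_5^12

X[3] = 0.5000+6.5186i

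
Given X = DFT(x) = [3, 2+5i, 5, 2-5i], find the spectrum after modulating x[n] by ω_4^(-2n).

Modulation property: DFT(ω_4^(-2n)·x[n]) = X[(k-2) mod 4], so circularly shift X by 2 positions.

X[k-2] = [5, 2-5i, 3, 2+5i]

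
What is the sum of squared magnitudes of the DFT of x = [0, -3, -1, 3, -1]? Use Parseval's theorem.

Parseval: Σ|x[n]|² = (1/N)Σ|X[k]|², so Σ|X[k]|² = N·Σ|x[n]|² = 5·20.0000

Σ|X[k]|² = N·Σ|x[n]|² = 5·20.0000 = 100.0000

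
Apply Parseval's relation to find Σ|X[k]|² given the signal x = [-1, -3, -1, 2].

Parseval: Σ|x[n]|² = (1/N)Σ|X[k]|², so Σ|X[k]|² = N·Σ|x[n]|² = 4·15.0000

Σ|X[k]|² = N·Σ|x[n]|² = 4·15.0000 = 60.0000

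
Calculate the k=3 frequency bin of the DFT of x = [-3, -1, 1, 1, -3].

X[3] = Σ(n=0 to 4) x[n] · ω_5^(3n) where ω_5 = e^(-2πi/5)
= (-3)·ω_5^0 + (-1)·ω_5^3 + (1)·ω_5^6 + (1)·ω_5^9 + (-3)·ω_5^12

X[3] = 0.8541+1.1756i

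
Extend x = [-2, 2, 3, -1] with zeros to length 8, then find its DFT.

Original 4-point DFT: [2, -5-3i, 0, -5+3i]
Zero-padded 8-point DFT provides frequency interpolation.

DFT_8([x, 0, ...]) = [2, 0.1213-3.7071i, -5-3i, -4.1213+2.2929i, 0, -4.1213-2.2929i, -5+3i, 0.1213+3.7071i]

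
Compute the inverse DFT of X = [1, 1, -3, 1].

x[n] = (1/4) Σ(k=0 to 3) X[k] · e^(2πikn/4)

Computing each x[n]:
x[0] = 0
x[1] = 1
x[2] = -1
x[3] = 1

x = [0, 1, -1, 1]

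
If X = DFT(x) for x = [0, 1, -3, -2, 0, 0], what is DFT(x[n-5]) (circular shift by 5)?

Time shift by 5: X_shifted[k] = ω_6^(5k) · X[k]
Shifted x = [1, -3, -2, 0, 0, 0]

DFT(x[n-5]) = [-4, 0.5000+4.3301i, 3.5000+0.8660i, 2, 3.5000-0.8660i, 0.5000-4.3301i]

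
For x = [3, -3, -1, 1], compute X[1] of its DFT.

X[1] = Σ(n=0 to 3) x[n] · ω_4^(1n) where ω_4 = e^(-2πi/4)
= (3)·ω_4^0 + (-3)·ω_4^1 + (-1)·ω_4^2 + (1)·ω_4^3

X[1] = 4+4i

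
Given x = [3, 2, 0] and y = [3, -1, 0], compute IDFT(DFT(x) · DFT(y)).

(x ⊛ y)[n] = Σ(m=0 to 2) x[m] · y[(n-m) mod 3]

Computing each output sample:
(x ⊛ y)[0] = 9
(x ⊛ y)[1] = 3
(x ⊛ y)[2] = -2

x ⊛ y = [9, 3, -2]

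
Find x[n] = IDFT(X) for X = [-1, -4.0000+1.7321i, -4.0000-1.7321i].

x[n] = (1/3) Σ(k=0 to 2) X[k] · e^(2πikn/3)

Computing each x[n]:
x[0] = -3
x[1] = 0
x[2] = 2

x = [-3, 0, 2]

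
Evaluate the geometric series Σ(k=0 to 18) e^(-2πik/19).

Sum of all nth roots of unity equals 0 for n > 1 (geometric series with r ≠ 1).

0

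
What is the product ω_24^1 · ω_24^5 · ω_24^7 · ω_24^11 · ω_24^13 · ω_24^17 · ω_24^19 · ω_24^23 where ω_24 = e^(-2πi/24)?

The primitive 24th roots of unity are ω_24^k for k coprime to 24: k ∈ {1, 5, 7, 11, 13, 17, 19, 23}
Their product equals the constant term of the cyclotomic polynomial Φ_24(x) up to sign.
For n ≥ 3, the product of all primitive nth roots of unity is 1. (For n=1 it is 1; for n=2 it is -1.)

1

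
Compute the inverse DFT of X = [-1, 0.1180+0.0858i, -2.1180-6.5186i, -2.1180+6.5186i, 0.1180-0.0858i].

x[n] = (1/5) Σ(k=0 to 4) X[k] · e^(2πikn/5)

Computing each x[n]:
x[0] = -1
x[1] = 2
x[2] = -3
x[3] = 2
x[4] = -1

x = [-1, 2, -3, 2, -1]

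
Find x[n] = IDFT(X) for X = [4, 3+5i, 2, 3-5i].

x[n] = (1/4) Σ(k=0 to 3) X[k] · e^(2πikn/4)

Computing each x[n]:
x[0] = 3
x[1] = -2
x[2] = 0
x[3] = 3

x = [3, -2, 0, 3]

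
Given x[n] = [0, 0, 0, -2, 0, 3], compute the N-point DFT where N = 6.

X[k] = Σ(n=0 to 5) x[n] · ω_6^(nk)
where ω_6 = e^(-2πi/6)

Computing each X[k]:
X[0] = 1
X[1] = 3.5000+2.5981i
X[2] = -3.5000+2.5981i
X[3] = -1
X[4] = -3.5000-2.5981i
X[5] = 3.5000-2.5981i

X = [1, 3.5000+2.5981i, -3.5000+2.5981i, -1, -3.5000-2.5981i, 3.5000-2.5981i]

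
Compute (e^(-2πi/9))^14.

Since ω_9^9 = 1, powers reduce modulo 9.
14 mod 9 = 5
So ω_9^14 = ω_9^5 = e^(-2πi·5/9)

ω_9^14 = ω_9^5 = -0.9397+0.3420i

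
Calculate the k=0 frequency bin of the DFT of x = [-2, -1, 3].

X[0] = Σ(n=0 to 2) x[n] · ω_3^0 = Σ x[n]
= (-2) + (-1) + (3)

X[0] = 0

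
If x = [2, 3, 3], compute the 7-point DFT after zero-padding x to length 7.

Original 3-point DFT: [8, -1, -1]
Zero-padded 7-point DFT provides frequency interpolation.

DFT_7([x, 0, ...]) = [8, 3.2029-5.2703i, -1.3705-1.6231i, 1.1676+1.0438i, 1.1676-1.0438i, -1.3705+1.6231i, 3.2029+5.2703i]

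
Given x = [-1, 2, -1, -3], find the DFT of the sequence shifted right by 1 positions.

Time shift by 1: X_shifted[k] = ω_4^(1k) · X[k]
Shifted x = [-3, -1, 2, -1]

DFT(x[n-1]) = [-3, -5, 1, -5]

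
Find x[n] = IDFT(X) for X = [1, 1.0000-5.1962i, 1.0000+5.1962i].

x[n] = (1/3) Σ(k=0 to 2) X[k] · e^(2πikn/3)

Computing each x[n]:
x[0] = 1
x[1] = 3
x[2] = -3

x = [1, 3, -3]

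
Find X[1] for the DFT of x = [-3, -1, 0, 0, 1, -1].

X[1] = Σ(n=0 to 5) x[n] · ω_6^(1n) where ω_6 = e^(-2πi/6)
= (-3)·ω_6^0 + (-1)·ω_6^1 + (0)·ω_6^2 + (0)·ω_6^3 + (1)·ω_6^4 + (-1)·ω_6^5

X[1] = -4.5000+0.8660i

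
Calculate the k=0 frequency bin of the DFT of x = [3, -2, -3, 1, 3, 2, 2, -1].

X[0] = Σ(n=0 to 7) x[n] · ω_8^0 = Σ x[n]
= (3) + (-2) + (-3) + (1) + (3) + (2) + (2) + (-1)

X[0] = 5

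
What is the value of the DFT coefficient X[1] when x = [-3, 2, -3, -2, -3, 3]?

X[1] = Σ(n=0 to 5) x[n] · ω_6^(1n) where ω_6 = e^(-2πi/6)
= (-3)·ω_6^0 + (2)·ω_6^1 + (-3)·ω_6^2 + (-2)·ω_6^3 + (-3)·ω_6^4 + (3)·ω_6^5

X[1] = 4.5000+0.8660i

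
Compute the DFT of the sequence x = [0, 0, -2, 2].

X[k] = Σ(n=0 to 3) x[n] · ω_4^(nk)
where ω_4 = e^(-2πi/4)

Computing each X[k]:
X[0] = 0
X[1] = 2+2i
X[2] = -4
X[3] = 2-2i

X = [0, 2+2i, -4, 2-2i]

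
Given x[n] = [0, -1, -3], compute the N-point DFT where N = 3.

X[k] = Σ(n=0 to 2) x[n] · ω_3^(nk)
where ω_3 = e^(-2πi/3)

Computing each X[k]:
X[0] = -4
X[1] = 2.0000-1.7321i
X[2] = 2.0000+1.7321i

X = [-4, 2.0000-1.7321i, 2.0000+1.7321i]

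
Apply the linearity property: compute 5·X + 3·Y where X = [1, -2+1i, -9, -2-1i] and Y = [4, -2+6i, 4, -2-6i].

By linearity: DFT(5x + 3y) = 5·DFT(x) + 3·DFT(y)
= 5·[1, -2+1i, -9, -2-1i] + 3·[4, -2+6i, 4, -2-6i]

Computing element-wise:
Z[0] = 5·(1) + 3·(4) = 17
Z[1] = 5·(-2+1i) + 3·(-2+6i) = -16+23i
Z[2] = 5·(-9) + 3·(4) = -33
Z[3] = 5·(-2-1i) + 3·(-2-6i) = -16-23i

DFT(5x + 3y) = 5·X + 3·Y = [17, -16+23i, -33, -16-23i]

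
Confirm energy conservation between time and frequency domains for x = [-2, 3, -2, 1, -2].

Time domain:
Σ|x[n]|² = |-2|² + |3|² + |-2|² + |1|² + |-2|² = 22.0000

Frequency domain:
(1/5)Σ|X[k]|² = (1/5)(|-2|² + |-0.8820-2.9919i|² + |-3.1180-5.7921i|² + |-3.1180+5.7921i|² + |-0.8820+2.9919i|²) = (1/5)·110.0000 = 22.0000

Both sides agree, confirming Parseval's theorem.

Σ|x[n]|² = (1/N)Σ|X[k]|² = 22.0000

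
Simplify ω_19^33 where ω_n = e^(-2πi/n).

Since ω_19^19 = 1, powers reduce modulo 19.
33 mod 19 = 14
So ω_19^33 = ω_19^14 = e^(-2πi·14/19)

ω_19^33 = ω_19^14 = -0.0826+0.9966i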